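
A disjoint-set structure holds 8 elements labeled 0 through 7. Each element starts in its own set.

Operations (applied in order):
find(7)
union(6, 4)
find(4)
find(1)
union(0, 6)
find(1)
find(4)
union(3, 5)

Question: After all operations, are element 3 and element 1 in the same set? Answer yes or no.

Answer: no

Derivation:
Step 1: find(7) -> no change; set of 7 is {7}
Step 2: union(6, 4) -> merged; set of 6 now {4, 6}
Step 3: find(4) -> no change; set of 4 is {4, 6}
Step 4: find(1) -> no change; set of 1 is {1}
Step 5: union(0, 6) -> merged; set of 0 now {0, 4, 6}
Step 6: find(1) -> no change; set of 1 is {1}
Step 7: find(4) -> no change; set of 4 is {0, 4, 6}
Step 8: union(3, 5) -> merged; set of 3 now {3, 5}
Set of 3: {3, 5}; 1 is not a member.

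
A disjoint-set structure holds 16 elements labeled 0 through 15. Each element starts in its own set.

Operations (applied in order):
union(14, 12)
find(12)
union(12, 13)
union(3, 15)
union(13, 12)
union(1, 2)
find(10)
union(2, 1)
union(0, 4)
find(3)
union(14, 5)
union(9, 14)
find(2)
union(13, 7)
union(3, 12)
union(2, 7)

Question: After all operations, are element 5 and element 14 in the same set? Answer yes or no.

Step 1: union(14, 12) -> merged; set of 14 now {12, 14}
Step 2: find(12) -> no change; set of 12 is {12, 14}
Step 3: union(12, 13) -> merged; set of 12 now {12, 13, 14}
Step 4: union(3, 15) -> merged; set of 3 now {3, 15}
Step 5: union(13, 12) -> already same set; set of 13 now {12, 13, 14}
Step 6: union(1, 2) -> merged; set of 1 now {1, 2}
Step 7: find(10) -> no change; set of 10 is {10}
Step 8: union(2, 1) -> already same set; set of 2 now {1, 2}
Step 9: union(0, 4) -> merged; set of 0 now {0, 4}
Step 10: find(3) -> no change; set of 3 is {3, 15}
Step 11: union(14, 5) -> merged; set of 14 now {5, 12, 13, 14}
Step 12: union(9, 14) -> merged; set of 9 now {5, 9, 12, 13, 14}
Step 13: find(2) -> no change; set of 2 is {1, 2}
Step 14: union(13, 7) -> merged; set of 13 now {5, 7, 9, 12, 13, 14}
Step 15: union(3, 12) -> merged; set of 3 now {3, 5, 7, 9, 12, 13, 14, 15}
Step 16: union(2, 7) -> merged; set of 2 now {1, 2, 3, 5, 7, 9, 12, 13, 14, 15}
Set of 5: {1, 2, 3, 5, 7, 9, 12, 13, 14, 15}; 14 is a member.

Answer: yes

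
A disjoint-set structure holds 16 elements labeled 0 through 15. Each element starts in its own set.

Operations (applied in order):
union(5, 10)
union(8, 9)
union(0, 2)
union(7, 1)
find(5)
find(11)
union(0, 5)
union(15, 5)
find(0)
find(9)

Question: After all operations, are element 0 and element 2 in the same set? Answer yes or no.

Answer: yes

Derivation:
Step 1: union(5, 10) -> merged; set of 5 now {5, 10}
Step 2: union(8, 9) -> merged; set of 8 now {8, 9}
Step 3: union(0, 2) -> merged; set of 0 now {0, 2}
Step 4: union(7, 1) -> merged; set of 7 now {1, 7}
Step 5: find(5) -> no change; set of 5 is {5, 10}
Step 6: find(11) -> no change; set of 11 is {11}
Step 7: union(0, 5) -> merged; set of 0 now {0, 2, 5, 10}
Step 8: union(15, 5) -> merged; set of 15 now {0, 2, 5, 10, 15}
Step 9: find(0) -> no change; set of 0 is {0, 2, 5, 10, 15}
Step 10: find(9) -> no change; set of 9 is {8, 9}
Set of 0: {0, 2, 5, 10, 15}; 2 is a member.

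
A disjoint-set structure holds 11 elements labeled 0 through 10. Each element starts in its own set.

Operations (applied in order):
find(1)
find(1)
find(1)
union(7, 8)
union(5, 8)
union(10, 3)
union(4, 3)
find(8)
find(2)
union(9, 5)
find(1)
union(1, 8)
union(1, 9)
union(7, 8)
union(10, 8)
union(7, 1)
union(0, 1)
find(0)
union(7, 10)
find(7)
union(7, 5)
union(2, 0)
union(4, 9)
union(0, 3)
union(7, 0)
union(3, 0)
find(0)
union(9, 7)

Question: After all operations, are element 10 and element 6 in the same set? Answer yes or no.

Step 1: find(1) -> no change; set of 1 is {1}
Step 2: find(1) -> no change; set of 1 is {1}
Step 3: find(1) -> no change; set of 1 is {1}
Step 4: union(7, 8) -> merged; set of 7 now {7, 8}
Step 5: union(5, 8) -> merged; set of 5 now {5, 7, 8}
Step 6: union(10, 3) -> merged; set of 10 now {3, 10}
Step 7: union(4, 3) -> merged; set of 4 now {3, 4, 10}
Step 8: find(8) -> no change; set of 8 is {5, 7, 8}
Step 9: find(2) -> no change; set of 2 is {2}
Step 10: union(9, 5) -> merged; set of 9 now {5, 7, 8, 9}
Step 11: find(1) -> no change; set of 1 is {1}
Step 12: union(1, 8) -> merged; set of 1 now {1, 5, 7, 8, 9}
Step 13: union(1, 9) -> already same set; set of 1 now {1, 5, 7, 8, 9}
Step 14: union(7, 8) -> already same set; set of 7 now {1, 5, 7, 8, 9}
Step 15: union(10, 8) -> merged; set of 10 now {1, 3, 4, 5, 7, 8, 9, 10}
Step 16: union(7, 1) -> already same set; set of 7 now {1, 3, 4, 5, 7, 8, 9, 10}
Step 17: union(0, 1) -> merged; set of 0 now {0, 1, 3, 4, 5, 7, 8, 9, 10}
Step 18: find(0) -> no change; set of 0 is {0, 1, 3, 4, 5, 7, 8, 9, 10}
Step 19: union(7, 10) -> already same set; set of 7 now {0, 1, 3, 4, 5, 7, 8, 9, 10}
Step 20: find(7) -> no change; set of 7 is {0, 1, 3, 4, 5, 7, 8, 9, 10}
Step 21: union(7, 5) -> already same set; set of 7 now {0, 1, 3, 4, 5, 7, 8, 9, 10}
Step 22: union(2, 0) -> merged; set of 2 now {0, 1, 2, 3, 4, 5, 7, 8, 9, 10}
Step 23: union(4, 9) -> already same set; set of 4 now {0, 1, 2, 3, 4, 5, 7, 8, 9, 10}
Step 24: union(0, 3) -> already same set; set of 0 now {0, 1, 2, 3, 4, 5, 7, 8, 9, 10}
Step 25: union(7, 0) -> already same set; set of 7 now {0, 1, 2, 3, 4, 5, 7, 8, 9, 10}
Step 26: union(3, 0) -> already same set; set of 3 now {0, 1, 2, 3, 4, 5, 7, 8, 9, 10}
Step 27: find(0) -> no change; set of 0 is {0, 1, 2, 3, 4, 5, 7, 8, 9, 10}
Step 28: union(9, 7) -> already same set; set of 9 now {0, 1, 2, 3, 4, 5, 7, 8, 9, 10}
Set of 10: {0, 1, 2, 3, 4, 5, 7, 8, 9, 10}; 6 is not a member.

Answer: no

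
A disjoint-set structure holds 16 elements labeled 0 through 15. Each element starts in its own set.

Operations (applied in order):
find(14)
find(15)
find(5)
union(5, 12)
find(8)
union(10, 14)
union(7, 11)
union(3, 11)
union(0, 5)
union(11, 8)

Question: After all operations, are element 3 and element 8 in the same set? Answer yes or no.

Step 1: find(14) -> no change; set of 14 is {14}
Step 2: find(15) -> no change; set of 15 is {15}
Step 3: find(5) -> no change; set of 5 is {5}
Step 4: union(5, 12) -> merged; set of 5 now {5, 12}
Step 5: find(8) -> no change; set of 8 is {8}
Step 6: union(10, 14) -> merged; set of 10 now {10, 14}
Step 7: union(7, 11) -> merged; set of 7 now {7, 11}
Step 8: union(3, 11) -> merged; set of 3 now {3, 7, 11}
Step 9: union(0, 5) -> merged; set of 0 now {0, 5, 12}
Step 10: union(11, 8) -> merged; set of 11 now {3, 7, 8, 11}
Set of 3: {3, 7, 8, 11}; 8 is a member.

Answer: yes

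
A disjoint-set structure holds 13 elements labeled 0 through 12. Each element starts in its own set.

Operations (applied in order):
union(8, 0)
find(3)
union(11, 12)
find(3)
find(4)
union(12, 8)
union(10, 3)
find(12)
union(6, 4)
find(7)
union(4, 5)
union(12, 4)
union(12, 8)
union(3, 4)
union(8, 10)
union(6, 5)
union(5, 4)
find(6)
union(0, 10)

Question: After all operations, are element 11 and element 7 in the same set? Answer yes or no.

Step 1: union(8, 0) -> merged; set of 8 now {0, 8}
Step 2: find(3) -> no change; set of 3 is {3}
Step 3: union(11, 12) -> merged; set of 11 now {11, 12}
Step 4: find(3) -> no change; set of 3 is {3}
Step 5: find(4) -> no change; set of 4 is {4}
Step 6: union(12, 8) -> merged; set of 12 now {0, 8, 11, 12}
Step 7: union(10, 3) -> merged; set of 10 now {3, 10}
Step 8: find(12) -> no change; set of 12 is {0, 8, 11, 12}
Step 9: union(6, 4) -> merged; set of 6 now {4, 6}
Step 10: find(7) -> no change; set of 7 is {7}
Step 11: union(4, 5) -> merged; set of 4 now {4, 5, 6}
Step 12: union(12, 4) -> merged; set of 12 now {0, 4, 5, 6, 8, 11, 12}
Step 13: union(12, 8) -> already same set; set of 12 now {0, 4, 5, 6, 8, 11, 12}
Step 14: union(3, 4) -> merged; set of 3 now {0, 3, 4, 5, 6, 8, 10, 11, 12}
Step 15: union(8, 10) -> already same set; set of 8 now {0, 3, 4, 5, 6, 8, 10, 11, 12}
Step 16: union(6, 5) -> already same set; set of 6 now {0, 3, 4, 5, 6, 8, 10, 11, 12}
Step 17: union(5, 4) -> already same set; set of 5 now {0, 3, 4, 5, 6, 8, 10, 11, 12}
Step 18: find(6) -> no change; set of 6 is {0, 3, 4, 5, 6, 8, 10, 11, 12}
Step 19: union(0, 10) -> already same set; set of 0 now {0, 3, 4, 5, 6, 8, 10, 11, 12}
Set of 11: {0, 3, 4, 5, 6, 8, 10, 11, 12}; 7 is not a member.

Answer: no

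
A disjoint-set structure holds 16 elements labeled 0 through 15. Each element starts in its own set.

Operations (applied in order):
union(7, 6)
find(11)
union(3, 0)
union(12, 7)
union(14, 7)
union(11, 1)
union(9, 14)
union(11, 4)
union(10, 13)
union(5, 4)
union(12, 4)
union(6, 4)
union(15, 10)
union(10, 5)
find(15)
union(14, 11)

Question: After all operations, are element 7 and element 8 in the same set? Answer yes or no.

Answer: no

Derivation:
Step 1: union(7, 6) -> merged; set of 7 now {6, 7}
Step 2: find(11) -> no change; set of 11 is {11}
Step 3: union(3, 0) -> merged; set of 3 now {0, 3}
Step 4: union(12, 7) -> merged; set of 12 now {6, 7, 12}
Step 5: union(14, 7) -> merged; set of 14 now {6, 7, 12, 14}
Step 6: union(11, 1) -> merged; set of 11 now {1, 11}
Step 7: union(9, 14) -> merged; set of 9 now {6, 7, 9, 12, 14}
Step 8: union(11, 4) -> merged; set of 11 now {1, 4, 11}
Step 9: union(10, 13) -> merged; set of 10 now {10, 13}
Step 10: union(5, 4) -> merged; set of 5 now {1, 4, 5, 11}
Step 11: union(12, 4) -> merged; set of 12 now {1, 4, 5, 6, 7, 9, 11, 12, 14}
Step 12: union(6, 4) -> already same set; set of 6 now {1, 4, 5, 6, 7, 9, 11, 12, 14}
Step 13: union(15, 10) -> merged; set of 15 now {10, 13, 15}
Step 14: union(10, 5) -> merged; set of 10 now {1, 4, 5, 6, 7, 9, 10, 11, 12, 13, 14, 15}
Step 15: find(15) -> no change; set of 15 is {1, 4, 5, 6, 7, 9, 10, 11, 12, 13, 14, 15}
Step 16: union(14, 11) -> already same set; set of 14 now {1, 4, 5, 6, 7, 9, 10, 11, 12, 13, 14, 15}
Set of 7: {1, 4, 5, 6, 7, 9, 10, 11, 12, 13, 14, 15}; 8 is not a member.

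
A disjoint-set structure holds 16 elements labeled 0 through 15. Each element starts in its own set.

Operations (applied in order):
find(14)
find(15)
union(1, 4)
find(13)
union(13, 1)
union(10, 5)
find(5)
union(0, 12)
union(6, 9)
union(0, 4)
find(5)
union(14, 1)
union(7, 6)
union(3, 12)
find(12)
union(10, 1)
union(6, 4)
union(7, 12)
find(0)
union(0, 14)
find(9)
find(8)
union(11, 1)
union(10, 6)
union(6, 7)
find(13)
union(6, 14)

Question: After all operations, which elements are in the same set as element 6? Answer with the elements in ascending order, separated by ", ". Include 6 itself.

Step 1: find(14) -> no change; set of 14 is {14}
Step 2: find(15) -> no change; set of 15 is {15}
Step 3: union(1, 4) -> merged; set of 1 now {1, 4}
Step 4: find(13) -> no change; set of 13 is {13}
Step 5: union(13, 1) -> merged; set of 13 now {1, 4, 13}
Step 6: union(10, 5) -> merged; set of 10 now {5, 10}
Step 7: find(5) -> no change; set of 5 is {5, 10}
Step 8: union(0, 12) -> merged; set of 0 now {0, 12}
Step 9: union(6, 9) -> merged; set of 6 now {6, 9}
Step 10: union(0, 4) -> merged; set of 0 now {0, 1, 4, 12, 13}
Step 11: find(5) -> no change; set of 5 is {5, 10}
Step 12: union(14, 1) -> merged; set of 14 now {0, 1, 4, 12, 13, 14}
Step 13: union(7, 6) -> merged; set of 7 now {6, 7, 9}
Step 14: union(3, 12) -> merged; set of 3 now {0, 1, 3, 4, 12, 13, 14}
Step 15: find(12) -> no change; set of 12 is {0, 1, 3, 4, 12, 13, 14}
Step 16: union(10, 1) -> merged; set of 10 now {0, 1, 3, 4, 5, 10, 12, 13, 14}
Step 17: union(6, 4) -> merged; set of 6 now {0, 1, 3, 4, 5, 6, 7, 9, 10, 12, 13, 14}
Step 18: union(7, 12) -> already same set; set of 7 now {0, 1, 3, 4, 5, 6, 7, 9, 10, 12, 13, 14}
Step 19: find(0) -> no change; set of 0 is {0, 1, 3, 4, 5, 6, 7, 9, 10, 12, 13, 14}
Step 20: union(0, 14) -> already same set; set of 0 now {0, 1, 3, 4, 5, 6, 7, 9, 10, 12, 13, 14}
Step 21: find(9) -> no change; set of 9 is {0, 1, 3, 4, 5, 6, 7, 9, 10, 12, 13, 14}
Step 22: find(8) -> no change; set of 8 is {8}
Step 23: union(11, 1) -> merged; set of 11 now {0, 1, 3, 4, 5, 6, 7, 9, 10, 11, 12, 13, 14}
Step 24: union(10, 6) -> already same set; set of 10 now {0, 1, 3, 4, 5, 6, 7, 9, 10, 11, 12, 13, 14}
Step 25: union(6, 7) -> already same set; set of 6 now {0, 1, 3, 4, 5, 6, 7, 9, 10, 11, 12, 13, 14}
Step 26: find(13) -> no change; set of 13 is {0, 1, 3, 4, 5, 6, 7, 9, 10, 11, 12, 13, 14}
Step 27: union(6, 14) -> already same set; set of 6 now {0, 1, 3, 4, 5, 6, 7, 9, 10, 11, 12, 13, 14}
Component of 6: {0, 1, 3, 4, 5, 6, 7, 9, 10, 11, 12, 13, 14}

Answer: 0, 1, 3, 4, 5, 6, 7, 9, 10, 11, 12, 13, 14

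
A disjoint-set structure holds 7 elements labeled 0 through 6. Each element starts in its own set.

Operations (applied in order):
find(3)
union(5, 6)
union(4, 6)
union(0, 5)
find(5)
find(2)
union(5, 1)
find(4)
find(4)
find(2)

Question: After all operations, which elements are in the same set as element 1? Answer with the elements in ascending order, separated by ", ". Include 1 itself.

Step 1: find(3) -> no change; set of 3 is {3}
Step 2: union(5, 6) -> merged; set of 5 now {5, 6}
Step 3: union(4, 6) -> merged; set of 4 now {4, 5, 6}
Step 4: union(0, 5) -> merged; set of 0 now {0, 4, 5, 6}
Step 5: find(5) -> no change; set of 5 is {0, 4, 5, 6}
Step 6: find(2) -> no change; set of 2 is {2}
Step 7: union(5, 1) -> merged; set of 5 now {0, 1, 4, 5, 6}
Step 8: find(4) -> no change; set of 4 is {0, 1, 4, 5, 6}
Step 9: find(4) -> no change; set of 4 is {0, 1, 4, 5, 6}
Step 10: find(2) -> no change; set of 2 is {2}
Component of 1: {0, 1, 4, 5, 6}

Answer: 0, 1, 4, 5, 6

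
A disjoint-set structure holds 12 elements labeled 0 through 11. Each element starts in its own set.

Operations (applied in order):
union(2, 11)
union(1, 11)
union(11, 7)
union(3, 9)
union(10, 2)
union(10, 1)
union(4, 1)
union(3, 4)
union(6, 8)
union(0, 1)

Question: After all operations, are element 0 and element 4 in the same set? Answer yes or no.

Step 1: union(2, 11) -> merged; set of 2 now {2, 11}
Step 2: union(1, 11) -> merged; set of 1 now {1, 2, 11}
Step 3: union(11, 7) -> merged; set of 11 now {1, 2, 7, 11}
Step 4: union(3, 9) -> merged; set of 3 now {3, 9}
Step 5: union(10, 2) -> merged; set of 10 now {1, 2, 7, 10, 11}
Step 6: union(10, 1) -> already same set; set of 10 now {1, 2, 7, 10, 11}
Step 7: union(4, 1) -> merged; set of 4 now {1, 2, 4, 7, 10, 11}
Step 8: union(3, 4) -> merged; set of 3 now {1, 2, 3, 4, 7, 9, 10, 11}
Step 9: union(6, 8) -> merged; set of 6 now {6, 8}
Step 10: union(0, 1) -> merged; set of 0 now {0, 1, 2, 3, 4, 7, 9, 10, 11}
Set of 0: {0, 1, 2, 3, 4, 7, 9, 10, 11}; 4 is a member.

Answer: yes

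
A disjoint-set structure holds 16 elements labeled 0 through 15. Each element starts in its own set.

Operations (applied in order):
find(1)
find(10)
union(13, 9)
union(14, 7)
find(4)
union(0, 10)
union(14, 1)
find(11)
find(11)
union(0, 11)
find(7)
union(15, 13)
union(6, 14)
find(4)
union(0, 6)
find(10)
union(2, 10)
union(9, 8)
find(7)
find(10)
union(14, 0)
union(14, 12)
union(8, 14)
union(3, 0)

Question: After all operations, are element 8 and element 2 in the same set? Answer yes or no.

Step 1: find(1) -> no change; set of 1 is {1}
Step 2: find(10) -> no change; set of 10 is {10}
Step 3: union(13, 9) -> merged; set of 13 now {9, 13}
Step 4: union(14, 7) -> merged; set of 14 now {7, 14}
Step 5: find(4) -> no change; set of 4 is {4}
Step 6: union(0, 10) -> merged; set of 0 now {0, 10}
Step 7: union(14, 1) -> merged; set of 14 now {1, 7, 14}
Step 8: find(11) -> no change; set of 11 is {11}
Step 9: find(11) -> no change; set of 11 is {11}
Step 10: union(0, 11) -> merged; set of 0 now {0, 10, 11}
Step 11: find(7) -> no change; set of 7 is {1, 7, 14}
Step 12: union(15, 13) -> merged; set of 15 now {9, 13, 15}
Step 13: union(6, 14) -> merged; set of 6 now {1, 6, 7, 14}
Step 14: find(4) -> no change; set of 4 is {4}
Step 15: union(0, 6) -> merged; set of 0 now {0, 1, 6, 7, 10, 11, 14}
Step 16: find(10) -> no change; set of 10 is {0, 1, 6, 7, 10, 11, 14}
Step 17: union(2, 10) -> merged; set of 2 now {0, 1, 2, 6, 7, 10, 11, 14}
Step 18: union(9, 8) -> merged; set of 9 now {8, 9, 13, 15}
Step 19: find(7) -> no change; set of 7 is {0, 1, 2, 6, 7, 10, 11, 14}
Step 20: find(10) -> no change; set of 10 is {0, 1, 2, 6, 7, 10, 11, 14}
Step 21: union(14, 0) -> already same set; set of 14 now {0, 1, 2, 6, 7, 10, 11, 14}
Step 22: union(14, 12) -> merged; set of 14 now {0, 1, 2, 6, 7, 10, 11, 12, 14}
Step 23: union(8, 14) -> merged; set of 8 now {0, 1, 2, 6, 7, 8, 9, 10, 11, 12, 13, 14, 15}
Step 24: union(3, 0) -> merged; set of 3 now {0, 1, 2, 3, 6, 7, 8, 9, 10, 11, 12, 13, 14, 15}
Set of 8: {0, 1, 2, 3, 6, 7, 8, 9, 10, 11, 12, 13, 14, 15}; 2 is a member.

Answer: yes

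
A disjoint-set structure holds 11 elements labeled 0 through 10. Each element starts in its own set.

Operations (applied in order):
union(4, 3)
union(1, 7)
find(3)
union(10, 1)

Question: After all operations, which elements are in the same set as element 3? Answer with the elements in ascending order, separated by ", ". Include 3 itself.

Answer: 3, 4

Derivation:
Step 1: union(4, 3) -> merged; set of 4 now {3, 4}
Step 2: union(1, 7) -> merged; set of 1 now {1, 7}
Step 3: find(3) -> no change; set of 3 is {3, 4}
Step 4: union(10, 1) -> merged; set of 10 now {1, 7, 10}
Component of 3: {3, 4}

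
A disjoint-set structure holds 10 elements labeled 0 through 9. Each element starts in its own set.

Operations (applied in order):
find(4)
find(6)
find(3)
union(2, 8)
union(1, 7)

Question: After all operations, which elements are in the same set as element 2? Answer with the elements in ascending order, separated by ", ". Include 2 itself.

Step 1: find(4) -> no change; set of 4 is {4}
Step 2: find(6) -> no change; set of 6 is {6}
Step 3: find(3) -> no change; set of 3 is {3}
Step 4: union(2, 8) -> merged; set of 2 now {2, 8}
Step 5: union(1, 7) -> merged; set of 1 now {1, 7}
Component of 2: {2, 8}

Answer: 2, 8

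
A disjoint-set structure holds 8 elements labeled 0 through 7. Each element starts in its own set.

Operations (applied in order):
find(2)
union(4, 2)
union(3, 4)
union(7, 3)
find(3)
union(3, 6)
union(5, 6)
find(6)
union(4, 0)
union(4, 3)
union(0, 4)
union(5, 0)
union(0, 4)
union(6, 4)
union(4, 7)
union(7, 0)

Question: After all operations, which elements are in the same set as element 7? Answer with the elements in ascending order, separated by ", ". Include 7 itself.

Answer: 0, 2, 3, 4, 5, 6, 7

Derivation:
Step 1: find(2) -> no change; set of 2 is {2}
Step 2: union(4, 2) -> merged; set of 4 now {2, 4}
Step 3: union(3, 4) -> merged; set of 3 now {2, 3, 4}
Step 4: union(7, 3) -> merged; set of 7 now {2, 3, 4, 7}
Step 5: find(3) -> no change; set of 3 is {2, 3, 4, 7}
Step 6: union(3, 6) -> merged; set of 3 now {2, 3, 4, 6, 7}
Step 7: union(5, 6) -> merged; set of 5 now {2, 3, 4, 5, 6, 7}
Step 8: find(6) -> no change; set of 6 is {2, 3, 4, 5, 6, 7}
Step 9: union(4, 0) -> merged; set of 4 now {0, 2, 3, 4, 5, 6, 7}
Step 10: union(4, 3) -> already same set; set of 4 now {0, 2, 3, 4, 5, 6, 7}
Step 11: union(0, 4) -> already same set; set of 0 now {0, 2, 3, 4, 5, 6, 7}
Step 12: union(5, 0) -> already same set; set of 5 now {0, 2, 3, 4, 5, 6, 7}
Step 13: union(0, 4) -> already same set; set of 0 now {0, 2, 3, 4, 5, 6, 7}
Step 14: union(6, 4) -> already same set; set of 6 now {0, 2, 3, 4, 5, 6, 7}
Step 15: union(4, 7) -> already same set; set of 4 now {0, 2, 3, 4, 5, 6, 7}
Step 16: union(7, 0) -> already same set; set of 7 now {0, 2, 3, 4, 5, 6, 7}
Component of 7: {0, 2, 3, 4, 5, 6, 7}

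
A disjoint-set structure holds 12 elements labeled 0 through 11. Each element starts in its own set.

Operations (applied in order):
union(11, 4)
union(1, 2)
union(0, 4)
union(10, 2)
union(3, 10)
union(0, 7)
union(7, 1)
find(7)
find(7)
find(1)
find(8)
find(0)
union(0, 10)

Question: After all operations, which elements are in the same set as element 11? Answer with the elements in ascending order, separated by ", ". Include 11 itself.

Step 1: union(11, 4) -> merged; set of 11 now {4, 11}
Step 2: union(1, 2) -> merged; set of 1 now {1, 2}
Step 3: union(0, 4) -> merged; set of 0 now {0, 4, 11}
Step 4: union(10, 2) -> merged; set of 10 now {1, 2, 10}
Step 5: union(3, 10) -> merged; set of 3 now {1, 2, 3, 10}
Step 6: union(0, 7) -> merged; set of 0 now {0, 4, 7, 11}
Step 7: union(7, 1) -> merged; set of 7 now {0, 1, 2, 3, 4, 7, 10, 11}
Step 8: find(7) -> no change; set of 7 is {0, 1, 2, 3, 4, 7, 10, 11}
Step 9: find(7) -> no change; set of 7 is {0, 1, 2, 3, 4, 7, 10, 11}
Step 10: find(1) -> no change; set of 1 is {0, 1, 2, 3, 4, 7, 10, 11}
Step 11: find(8) -> no change; set of 8 is {8}
Step 12: find(0) -> no change; set of 0 is {0, 1, 2, 3, 4, 7, 10, 11}
Step 13: union(0, 10) -> already same set; set of 0 now {0, 1, 2, 3, 4, 7, 10, 11}
Component of 11: {0, 1, 2, 3, 4, 7, 10, 11}

Answer: 0, 1, 2, 3, 4, 7, 10, 11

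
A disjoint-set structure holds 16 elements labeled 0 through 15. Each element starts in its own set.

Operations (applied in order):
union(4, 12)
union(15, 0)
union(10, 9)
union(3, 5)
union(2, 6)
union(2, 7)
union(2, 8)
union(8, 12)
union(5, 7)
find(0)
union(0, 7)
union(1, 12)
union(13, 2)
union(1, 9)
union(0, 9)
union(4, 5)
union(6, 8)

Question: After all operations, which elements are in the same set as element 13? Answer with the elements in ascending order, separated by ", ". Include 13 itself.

Step 1: union(4, 12) -> merged; set of 4 now {4, 12}
Step 2: union(15, 0) -> merged; set of 15 now {0, 15}
Step 3: union(10, 9) -> merged; set of 10 now {9, 10}
Step 4: union(3, 5) -> merged; set of 3 now {3, 5}
Step 5: union(2, 6) -> merged; set of 2 now {2, 6}
Step 6: union(2, 7) -> merged; set of 2 now {2, 6, 7}
Step 7: union(2, 8) -> merged; set of 2 now {2, 6, 7, 8}
Step 8: union(8, 12) -> merged; set of 8 now {2, 4, 6, 7, 8, 12}
Step 9: union(5, 7) -> merged; set of 5 now {2, 3, 4, 5, 6, 7, 8, 12}
Step 10: find(0) -> no change; set of 0 is {0, 15}
Step 11: union(0, 7) -> merged; set of 0 now {0, 2, 3, 4, 5, 6, 7, 8, 12, 15}
Step 12: union(1, 12) -> merged; set of 1 now {0, 1, 2, 3, 4, 5, 6, 7, 8, 12, 15}
Step 13: union(13, 2) -> merged; set of 13 now {0, 1, 2, 3, 4, 5, 6, 7, 8, 12, 13, 15}
Step 14: union(1, 9) -> merged; set of 1 now {0, 1, 2, 3, 4, 5, 6, 7, 8, 9, 10, 12, 13, 15}
Step 15: union(0, 9) -> already same set; set of 0 now {0, 1, 2, 3, 4, 5, 6, 7, 8, 9, 10, 12, 13, 15}
Step 16: union(4, 5) -> already same set; set of 4 now {0, 1, 2, 3, 4, 5, 6, 7, 8, 9, 10, 12, 13, 15}
Step 17: union(6, 8) -> already same set; set of 6 now {0, 1, 2, 3, 4, 5, 6, 7, 8, 9, 10, 12, 13, 15}
Component of 13: {0, 1, 2, 3, 4, 5, 6, 7, 8, 9, 10, 12, 13, 15}

Answer: 0, 1, 2, 3, 4, 5, 6, 7, 8, 9, 10, 12, 13, 15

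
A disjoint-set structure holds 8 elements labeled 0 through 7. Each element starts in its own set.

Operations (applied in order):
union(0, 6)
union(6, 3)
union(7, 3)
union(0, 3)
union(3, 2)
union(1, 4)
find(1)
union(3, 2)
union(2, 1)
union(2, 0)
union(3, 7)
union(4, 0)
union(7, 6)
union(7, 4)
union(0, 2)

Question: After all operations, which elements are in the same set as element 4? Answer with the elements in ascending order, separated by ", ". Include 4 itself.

Step 1: union(0, 6) -> merged; set of 0 now {0, 6}
Step 2: union(6, 3) -> merged; set of 6 now {0, 3, 6}
Step 3: union(7, 3) -> merged; set of 7 now {0, 3, 6, 7}
Step 4: union(0, 3) -> already same set; set of 0 now {0, 3, 6, 7}
Step 5: union(3, 2) -> merged; set of 3 now {0, 2, 3, 6, 7}
Step 6: union(1, 4) -> merged; set of 1 now {1, 4}
Step 7: find(1) -> no change; set of 1 is {1, 4}
Step 8: union(3, 2) -> already same set; set of 3 now {0, 2, 3, 6, 7}
Step 9: union(2, 1) -> merged; set of 2 now {0, 1, 2, 3, 4, 6, 7}
Step 10: union(2, 0) -> already same set; set of 2 now {0, 1, 2, 3, 4, 6, 7}
Step 11: union(3, 7) -> already same set; set of 3 now {0, 1, 2, 3, 4, 6, 7}
Step 12: union(4, 0) -> already same set; set of 4 now {0, 1, 2, 3, 4, 6, 7}
Step 13: union(7, 6) -> already same set; set of 7 now {0, 1, 2, 3, 4, 6, 7}
Step 14: union(7, 4) -> already same set; set of 7 now {0, 1, 2, 3, 4, 6, 7}
Step 15: union(0, 2) -> already same set; set of 0 now {0, 1, 2, 3, 4, 6, 7}
Component of 4: {0, 1, 2, 3, 4, 6, 7}

Answer: 0, 1, 2, 3, 4, 6, 7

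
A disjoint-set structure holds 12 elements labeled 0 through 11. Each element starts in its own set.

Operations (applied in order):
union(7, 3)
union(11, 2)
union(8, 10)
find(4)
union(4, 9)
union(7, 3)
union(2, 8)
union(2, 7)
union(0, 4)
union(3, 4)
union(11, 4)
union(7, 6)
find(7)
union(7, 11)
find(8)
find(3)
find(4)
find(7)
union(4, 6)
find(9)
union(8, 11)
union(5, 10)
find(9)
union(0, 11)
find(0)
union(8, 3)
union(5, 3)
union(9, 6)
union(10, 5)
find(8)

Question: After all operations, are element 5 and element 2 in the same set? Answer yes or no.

Answer: yes

Derivation:
Step 1: union(7, 3) -> merged; set of 7 now {3, 7}
Step 2: union(11, 2) -> merged; set of 11 now {2, 11}
Step 3: union(8, 10) -> merged; set of 8 now {8, 10}
Step 4: find(4) -> no change; set of 4 is {4}
Step 5: union(4, 9) -> merged; set of 4 now {4, 9}
Step 6: union(7, 3) -> already same set; set of 7 now {3, 7}
Step 7: union(2, 8) -> merged; set of 2 now {2, 8, 10, 11}
Step 8: union(2, 7) -> merged; set of 2 now {2, 3, 7, 8, 10, 11}
Step 9: union(0, 4) -> merged; set of 0 now {0, 4, 9}
Step 10: union(3, 4) -> merged; set of 3 now {0, 2, 3, 4, 7, 8, 9, 10, 11}
Step 11: union(11, 4) -> already same set; set of 11 now {0, 2, 3, 4, 7, 8, 9, 10, 11}
Step 12: union(7, 6) -> merged; set of 7 now {0, 2, 3, 4, 6, 7, 8, 9, 10, 11}
Step 13: find(7) -> no change; set of 7 is {0, 2, 3, 4, 6, 7, 8, 9, 10, 11}
Step 14: union(7, 11) -> already same set; set of 7 now {0, 2, 3, 4, 6, 7, 8, 9, 10, 11}
Step 15: find(8) -> no change; set of 8 is {0, 2, 3, 4, 6, 7, 8, 9, 10, 11}
Step 16: find(3) -> no change; set of 3 is {0, 2, 3, 4, 6, 7, 8, 9, 10, 11}
Step 17: find(4) -> no change; set of 4 is {0, 2, 3, 4, 6, 7, 8, 9, 10, 11}
Step 18: find(7) -> no change; set of 7 is {0, 2, 3, 4, 6, 7, 8, 9, 10, 11}
Step 19: union(4, 6) -> already same set; set of 4 now {0, 2, 3, 4, 6, 7, 8, 9, 10, 11}
Step 20: find(9) -> no change; set of 9 is {0, 2, 3, 4, 6, 7, 8, 9, 10, 11}
Step 21: union(8, 11) -> already same set; set of 8 now {0, 2, 3, 4, 6, 7, 8, 9, 10, 11}
Step 22: union(5, 10) -> merged; set of 5 now {0, 2, 3, 4, 5, 6, 7, 8, 9, 10, 11}
Step 23: find(9) -> no change; set of 9 is {0, 2, 3, 4, 5, 6, 7, 8, 9, 10, 11}
Step 24: union(0, 11) -> already same set; set of 0 now {0, 2, 3, 4, 5, 6, 7, 8, 9, 10, 11}
Step 25: find(0) -> no change; set of 0 is {0, 2, 3, 4, 5, 6, 7, 8, 9, 10, 11}
Step 26: union(8, 3) -> already same set; set of 8 now {0, 2, 3, 4, 5, 6, 7, 8, 9, 10, 11}
Step 27: union(5, 3) -> already same set; set of 5 now {0, 2, 3, 4, 5, 6, 7, 8, 9, 10, 11}
Step 28: union(9, 6) -> already same set; set of 9 now {0, 2, 3, 4, 5, 6, 7, 8, 9, 10, 11}
Step 29: union(10, 5) -> already same set; set of 10 now {0, 2, 3, 4, 5, 6, 7, 8, 9, 10, 11}
Step 30: find(8) -> no change; set of 8 is {0, 2, 3, 4, 5, 6, 7, 8, 9, 10, 11}
Set of 5: {0, 2, 3, 4, 5, 6, 7, 8, 9, 10, 11}; 2 is a member.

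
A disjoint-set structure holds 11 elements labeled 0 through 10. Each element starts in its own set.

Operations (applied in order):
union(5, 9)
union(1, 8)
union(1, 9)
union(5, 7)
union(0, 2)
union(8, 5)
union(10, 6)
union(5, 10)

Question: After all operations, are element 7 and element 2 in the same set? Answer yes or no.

Answer: no

Derivation:
Step 1: union(5, 9) -> merged; set of 5 now {5, 9}
Step 2: union(1, 8) -> merged; set of 1 now {1, 8}
Step 3: union(1, 9) -> merged; set of 1 now {1, 5, 8, 9}
Step 4: union(5, 7) -> merged; set of 5 now {1, 5, 7, 8, 9}
Step 5: union(0, 2) -> merged; set of 0 now {0, 2}
Step 6: union(8, 5) -> already same set; set of 8 now {1, 5, 7, 8, 9}
Step 7: union(10, 6) -> merged; set of 10 now {6, 10}
Step 8: union(5, 10) -> merged; set of 5 now {1, 5, 6, 7, 8, 9, 10}
Set of 7: {1, 5, 6, 7, 8, 9, 10}; 2 is not a member.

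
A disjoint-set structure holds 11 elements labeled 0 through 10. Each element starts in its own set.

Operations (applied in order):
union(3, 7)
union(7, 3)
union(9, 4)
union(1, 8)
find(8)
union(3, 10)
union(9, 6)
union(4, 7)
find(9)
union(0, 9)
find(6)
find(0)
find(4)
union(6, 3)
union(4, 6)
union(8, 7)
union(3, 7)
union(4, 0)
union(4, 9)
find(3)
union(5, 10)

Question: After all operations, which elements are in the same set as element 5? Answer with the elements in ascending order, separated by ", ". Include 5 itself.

Answer: 0, 1, 3, 4, 5, 6, 7, 8, 9, 10

Derivation:
Step 1: union(3, 7) -> merged; set of 3 now {3, 7}
Step 2: union(7, 3) -> already same set; set of 7 now {3, 7}
Step 3: union(9, 4) -> merged; set of 9 now {4, 9}
Step 4: union(1, 8) -> merged; set of 1 now {1, 8}
Step 5: find(8) -> no change; set of 8 is {1, 8}
Step 6: union(3, 10) -> merged; set of 3 now {3, 7, 10}
Step 7: union(9, 6) -> merged; set of 9 now {4, 6, 9}
Step 8: union(4, 7) -> merged; set of 4 now {3, 4, 6, 7, 9, 10}
Step 9: find(9) -> no change; set of 9 is {3, 4, 6, 7, 9, 10}
Step 10: union(0, 9) -> merged; set of 0 now {0, 3, 4, 6, 7, 9, 10}
Step 11: find(6) -> no change; set of 6 is {0, 3, 4, 6, 7, 9, 10}
Step 12: find(0) -> no change; set of 0 is {0, 3, 4, 6, 7, 9, 10}
Step 13: find(4) -> no change; set of 4 is {0, 3, 4, 6, 7, 9, 10}
Step 14: union(6, 3) -> already same set; set of 6 now {0, 3, 4, 6, 7, 9, 10}
Step 15: union(4, 6) -> already same set; set of 4 now {0, 3, 4, 6, 7, 9, 10}
Step 16: union(8, 7) -> merged; set of 8 now {0, 1, 3, 4, 6, 7, 8, 9, 10}
Step 17: union(3, 7) -> already same set; set of 3 now {0, 1, 3, 4, 6, 7, 8, 9, 10}
Step 18: union(4, 0) -> already same set; set of 4 now {0, 1, 3, 4, 6, 7, 8, 9, 10}
Step 19: union(4, 9) -> already same set; set of 4 now {0, 1, 3, 4, 6, 7, 8, 9, 10}
Step 20: find(3) -> no change; set of 3 is {0, 1, 3, 4, 6, 7, 8, 9, 10}
Step 21: union(5, 10) -> merged; set of 5 now {0, 1, 3, 4, 5, 6, 7, 8, 9, 10}
Component of 5: {0, 1, 3, 4, 5, 6, 7, 8, 9, 10}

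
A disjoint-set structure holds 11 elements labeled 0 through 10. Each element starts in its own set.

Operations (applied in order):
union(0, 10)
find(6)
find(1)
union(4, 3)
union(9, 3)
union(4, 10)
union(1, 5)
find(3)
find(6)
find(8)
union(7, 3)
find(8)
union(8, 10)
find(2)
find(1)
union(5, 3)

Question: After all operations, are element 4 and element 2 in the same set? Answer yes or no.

Answer: no

Derivation:
Step 1: union(0, 10) -> merged; set of 0 now {0, 10}
Step 2: find(6) -> no change; set of 6 is {6}
Step 3: find(1) -> no change; set of 1 is {1}
Step 4: union(4, 3) -> merged; set of 4 now {3, 4}
Step 5: union(9, 3) -> merged; set of 9 now {3, 4, 9}
Step 6: union(4, 10) -> merged; set of 4 now {0, 3, 4, 9, 10}
Step 7: union(1, 5) -> merged; set of 1 now {1, 5}
Step 8: find(3) -> no change; set of 3 is {0, 3, 4, 9, 10}
Step 9: find(6) -> no change; set of 6 is {6}
Step 10: find(8) -> no change; set of 8 is {8}
Step 11: union(7, 3) -> merged; set of 7 now {0, 3, 4, 7, 9, 10}
Step 12: find(8) -> no change; set of 8 is {8}
Step 13: union(8, 10) -> merged; set of 8 now {0, 3, 4, 7, 8, 9, 10}
Step 14: find(2) -> no change; set of 2 is {2}
Step 15: find(1) -> no change; set of 1 is {1, 5}
Step 16: union(5, 3) -> merged; set of 5 now {0, 1, 3, 4, 5, 7, 8, 9, 10}
Set of 4: {0, 1, 3, 4, 5, 7, 8, 9, 10}; 2 is not a member.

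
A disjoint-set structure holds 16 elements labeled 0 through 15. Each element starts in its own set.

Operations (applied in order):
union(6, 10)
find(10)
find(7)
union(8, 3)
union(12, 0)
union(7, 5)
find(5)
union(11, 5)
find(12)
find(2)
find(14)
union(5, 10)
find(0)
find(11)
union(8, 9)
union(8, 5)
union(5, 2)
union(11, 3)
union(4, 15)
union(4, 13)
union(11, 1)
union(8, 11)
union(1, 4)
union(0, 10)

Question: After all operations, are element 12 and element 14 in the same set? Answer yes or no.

Step 1: union(6, 10) -> merged; set of 6 now {6, 10}
Step 2: find(10) -> no change; set of 10 is {6, 10}
Step 3: find(7) -> no change; set of 7 is {7}
Step 4: union(8, 3) -> merged; set of 8 now {3, 8}
Step 5: union(12, 0) -> merged; set of 12 now {0, 12}
Step 6: union(7, 5) -> merged; set of 7 now {5, 7}
Step 7: find(5) -> no change; set of 5 is {5, 7}
Step 8: union(11, 5) -> merged; set of 11 now {5, 7, 11}
Step 9: find(12) -> no change; set of 12 is {0, 12}
Step 10: find(2) -> no change; set of 2 is {2}
Step 11: find(14) -> no change; set of 14 is {14}
Step 12: union(5, 10) -> merged; set of 5 now {5, 6, 7, 10, 11}
Step 13: find(0) -> no change; set of 0 is {0, 12}
Step 14: find(11) -> no change; set of 11 is {5, 6, 7, 10, 11}
Step 15: union(8, 9) -> merged; set of 8 now {3, 8, 9}
Step 16: union(8, 5) -> merged; set of 8 now {3, 5, 6, 7, 8, 9, 10, 11}
Step 17: union(5, 2) -> merged; set of 5 now {2, 3, 5, 6, 7, 8, 9, 10, 11}
Step 18: union(11, 3) -> already same set; set of 11 now {2, 3, 5, 6, 7, 8, 9, 10, 11}
Step 19: union(4, 15) -> merged; set of 4 now {4, 15}
Step 20: union(4, 13) -> merged; set of 4 now {4, 13, 15}
Step 21: union(11, 1) -> merged; set of 11 now {1, 2, 3, 5, 6, 7, 8, 9, 10, 11}
Step 22: union(8, 11) -> already same set; set of 8 now {1, 2, 3, 5, 6, 7, 8, 9, 10, 11}
Step 23: union(1, 4) -> merged; set of 1 now {1, 2, 3, 4, 5, 6, 7, 8, 9, 10, 11, 13, 15}
Step 24: union(0, 10) -> merged; set of 0 now {0, 1, 2, 3, 4, 5, 6, 7, 8, 9, 10, 11, 12, 13, 15}
Set of 12: {0, 1, 2, 3, 4, 5, 6, 7, 8, 9, 10, 11, 12, 13, 15}; 14 is not a member.

Answer: no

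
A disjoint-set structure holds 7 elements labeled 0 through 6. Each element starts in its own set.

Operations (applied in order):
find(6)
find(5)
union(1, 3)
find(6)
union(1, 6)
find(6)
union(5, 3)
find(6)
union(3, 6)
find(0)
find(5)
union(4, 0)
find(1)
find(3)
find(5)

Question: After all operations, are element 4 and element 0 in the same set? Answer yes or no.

Step 1: find(6) -> no change; set of 6 is {6}
Step 2: find(5) -> no change; set of 5 is {5}
Step 3: union(1, 3) -> merged; set of 1 now {1, 3}
Step 4: find(6) -> no change; set of 6 is {6}
Step 5: union(1, 6) -> merged; set of 1 now {1, 3, 6}
Step 6: find(6) -> no change; set of 6 is {1, 3, 6}
Step 7: union(5, 3) -> merged; set of 5 now {1, 3, 5, 6}
Step 8: find(6) -> no change; set of 6 is {1, 3, 5, 6}
Step 9: union(3, 6) -> already same set; set of 3 now {1, 3, 5, 6}
Step 10: find(0) -> no change; set of 0 is {0}
Step 11: find(5) -> no change; set of 5 is {1, 3, 5, 6}
Step 12: union(4, 0) -> merged; set of 4 now {0, 4}
Step 13: find(1) -> no change; set of 1 is {1, 3, 5, 6}
Step 14: find(3) -> no change; set of 3 is {1, 3, 5, 6}
Step 15: find(5) -> no change; set of 5 is {1, 3, 5, 6}
Set of 4: {0, 4}; 0 is a member.

Answer: yes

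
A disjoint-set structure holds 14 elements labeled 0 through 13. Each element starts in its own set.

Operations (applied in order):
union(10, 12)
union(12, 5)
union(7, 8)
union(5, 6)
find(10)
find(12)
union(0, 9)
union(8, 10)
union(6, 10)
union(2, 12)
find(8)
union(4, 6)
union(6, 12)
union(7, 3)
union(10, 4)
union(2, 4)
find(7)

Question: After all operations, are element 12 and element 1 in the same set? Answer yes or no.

Answer: no

Derivation:
Step 1: union(10, 12) -> merged; set of 10 now {10, 12}
Step 2: union(12, 5) -> merged; set of 12 now {5, 10, 12}
Step 3: union(7, 8) -> merged; set of 7 now {7, 8}
Step 4: union(5, 6) -> merged; set of 5 now {5, 6, 10, 12}
Step 5: find(10) -> no change; set of 10 is {5, 6, 10, 12}
Step 6: find(12) -> no change; set of 12 is {5, 6, 10, 12}
Step 7: union(0, 9) -> merged; set of 0 now {0, 9}
Step 8: union(8, 10) -> merged; set of 8 now {5, 6, 7, 8, 10, 12}
Step 9: union(6, 10) -> already same set; set of 6 now {5, 6, 7, 8, 10, 12}
Step 10: union(2, 12) -> merged; set of 2 now {2, 5, 6, 7, 8, 10, 12}
Step 11: find(8) -> no change; set of 8 is {2, 5, 6, 7, 8, 10, 12}
Step 12: union(4, 6) -> merged; set of 4 now {2, 4, 5, 6, 7, 8, 10, 12}
Step 13: union(6, 12) -> already same set; set of 6 now {2, 4, 5, 6, 7, 8, 10, 12}
Step 14: union(7, 3) -> merged; set of 7 now {2, 3, 4, 5, 6, 7, 8, 10, 12}
Step 15: union(10, 4) -> already same set; set of 10 now {2, 3, 4, 5, 6, 7, 8, 10, 12}
Step 16: union(2, 4) -> already same set; set of 2 now {2, 3, 4, 5, 6, 7, 8, 10, 12}
Step 17: find(7) -> no change; set of 7 is {2, 3, 4, 5, 6, 7, 8, 10, 12}
Set of 12: {2, 3, 4, 5, 6, 7, 8, 10, 12}; 1 is not a member.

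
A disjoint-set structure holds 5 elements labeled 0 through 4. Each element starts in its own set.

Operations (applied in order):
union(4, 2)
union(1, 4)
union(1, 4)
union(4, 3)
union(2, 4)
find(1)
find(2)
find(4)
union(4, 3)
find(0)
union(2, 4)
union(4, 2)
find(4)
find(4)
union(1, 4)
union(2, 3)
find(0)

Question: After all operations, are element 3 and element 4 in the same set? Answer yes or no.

Step 1: union(4, 2) -> merged; set of 4 now {2, 4}
Step 2: union(1, 4) -> merged; set of 1 now {1, 2, 4}
Step 3: union(1, 4) -> already same set; set of 1 now {1, 2, 4}
Step 4: union(4, 3) -> merged; set of 4 now {1, 2, 3, 4}
Step 5: union(2, 4) -> already same set; set of 2 now {1, 2, 3, 4}
Step 6: find(1) -> no change; set of 1 is {1, 2, 3, 4}
Step 7: find(2) -> no change; set of 2 is {1, 2, 3, 4}
Step 8: find(4) -> no change; set of 4 is {1, 2, 3, 4}
Step 9: union(4, 3) -> already same set; set of 4 now {1, 2, 3, 4}
Step 10: find(0) -> no change; set of 0 is {0}
Step 11: union(2, 4) -> already same set; set of 2 now {1, 2, 3, 4}
Step 12: union(4, 2) -> already same set; set of 4 now {1, 2, 3, 4}
Step 13: find(4) -> no change; set of 4 is {1, 2, 3, 4}
Step 14: find(4) -> no change; set of 4 is {1, 2, 3, 4}
Step 15: union(1, 4) -> already same set; set of 1 now {1, 2, 3, 4}
Step 16: union(2, 3) -> already same set; set of 2 now {1, 2, 3, 4}
Step 17: find(0) -> no change; set of 0 is {0}
Set of 3: {1, 2, 3, 4}; 4 is a member.

Answer: yes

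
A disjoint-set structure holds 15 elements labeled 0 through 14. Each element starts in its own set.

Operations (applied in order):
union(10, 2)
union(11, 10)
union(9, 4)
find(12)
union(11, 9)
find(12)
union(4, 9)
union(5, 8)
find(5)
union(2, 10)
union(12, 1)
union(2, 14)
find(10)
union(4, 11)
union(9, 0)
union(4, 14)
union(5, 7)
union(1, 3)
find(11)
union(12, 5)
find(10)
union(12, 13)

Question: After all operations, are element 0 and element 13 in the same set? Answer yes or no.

Step 1: union(10, 2) -> merged; set of 10 now {2, 10}
Step 2: union(11, 10) -> merged; set of 11 now {2, 10, 11}
Step 3: union(9, 4) -> merged; set of 9 now {4, 9}
Step 4: find(12) -> no change; set of 12 is {12}
Step 5: union(11, 9) -> merged; set of 11 now {2, 4, 9, 10, 11}
Step 6: find(12) -> no change; set of 12 is {12}
Step 7: union(4, 9) -> already same set; set of 4 now {2, 4, 9, 10, 11}
Step 8: union(5, 8) -> merged; set of 5 now {5, 8}
Step 9: find(5) -> no change; set of 5 is {5, 8}
Step 10: union(2, 10) -> already same set; set of 2 now {2, 4, 9, 10, 11}
Step 11: union(12, 1) -> merged; set of 12 now {1, 12}
Step 12: union(2, 14) -> merged; set of 2 now {2, 4, 9, 10, 11, 14}
Step 13: find(10) -> no change; set of 10 is {2, 4, 9, 10, 11, 14}
Step 14: union(4, 11) -> already same set; set of 4 now {2, 4, 9, 10, 11, 14}
Step 15: union(9, 0) -> merged; set of 9 now {0, 2, 4, 9, 10, 11, 14}
Step 16: union(4, 14) -> already same set; set of 4 now {0, 2, 4, 9, 10, 11, 14}
Step 17: union(5, 7) -> merged; set of 5 now {5, 7, 8}
Step 18: union(1, 3) -> merged; set of 1 now {1, 3, 12}
Step 19: find(11) -> no change; set of 11 is {0, 2, 4, 9, 10, 11, 14}
Step 20: union(12, 5) -> merged; set of 12 now {1, 3, 5, 7, 8, 12}
Step 21: find(10) -> no change; set of 10 is {0, 2, 4, 9, 10, 11, 14}
Step 22: union(12, 13) -> merged; set of 12 now {1, 3, 5, 7, 8, 12, 13}
Set of 0: {0, 2, 4, 9, 10, 11, 14}; 13 is not a member.

Answer: no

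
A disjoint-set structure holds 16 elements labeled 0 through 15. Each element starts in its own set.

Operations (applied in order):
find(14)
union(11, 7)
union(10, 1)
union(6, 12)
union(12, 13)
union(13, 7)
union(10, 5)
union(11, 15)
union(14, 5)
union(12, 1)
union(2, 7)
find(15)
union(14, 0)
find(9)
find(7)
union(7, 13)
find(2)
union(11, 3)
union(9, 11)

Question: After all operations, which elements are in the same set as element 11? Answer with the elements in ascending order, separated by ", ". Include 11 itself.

Answer: 0, 1, 2, 3, 5, 6, 7, 9, 10, 11, 12, 13, 14, 15

Derivation:
Step 1: find(14) -> no change; set of 14 is {14}
Step 2: union(11, 7) -> merged; set of 11 now {7, 11}
Step 3: union(10, 1) -> merged; set of 10 now {1, 10}
Step 4: union(6, 12) -> merged; set of 6 now {6, 12}
Step 5: union(12, 13) -> merged; set of 12 now {6, 12, 13}
Step 6: union(13, 7) -> merged; set of 13 now {6, 7, 11, 12, 13}
Step 7: union(10, 5) -> merged; set of 10 now {1, 5, 10}
Step 8: union(11, 15) -> merged; set of 11 now {6, 7, 11, 12, 13, 15}
Step 9: union(14, 5) -> merged; set of 14 now {1, 5, 10, 14}
Step 10: union(12, 1) -> merged; set of 12 now {1, 5, 6, 7, 10, 11, 12, 13, 14, 15}
Step 11: union(2, 7) -> merged; set of 2 now {1, 2, 5, 6, 7, 10, 11, 12, 13, 14, 15}
Step 12: find(15) -> no change; set of 15 is {1, 2, 5, 6, 7, 10, 11, 12, 13, 14, 15}
Step 13: union(14, 0) -> merged; set of 14 now {0, 1, 2, 5, 6, 7, 10, 11, 12, 13, 14, 15}
Step 14: find(9) -> no change; set of 9 is {9}
Step 15: find(7) -> no change; set of 7 is {0, 1, 2, 5, 6, 7, 10, 11, 12, 13, 14, 15}
Step 16: union(7, 13) -> already same set; set of 7 now {0, 1, 2, 5, 6, 7, 10, 11, 12, 13, 14, 15}
Step 17: find(2) -> no change; set of 2 is {0, 1, 2, 5, 6, 7, 10, 11, 12, 13, 14, 15}
Step 18: union(11, 3) -> merged; set of 11 now {0, 1, 2, 3, 5, 6, 7, 10, 11, 12, 13, 14, 15}
Step 19: union(9, 11) -> merged; set of 9 now {0, 1, 2, 3, 5, 6, 7, 9, 10, 11, 12, 13, 14, 15}
Component of 11: {0, 1, 2, 3, 5, 6, 7, 9, 10, 11, 12, 13, 14, 15}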